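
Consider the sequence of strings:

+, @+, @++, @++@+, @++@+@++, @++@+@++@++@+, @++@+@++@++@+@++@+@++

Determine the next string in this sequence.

This is a Fibonacci-style word recurrence s(k) = s(k−1)·s(k−2): e.g. @+·+ = @++.
The next term joins @++@+@++@++@+@++@+@++ and @++@+@++@++@+.

@++@+@++@++@+@++@+@++@++@+@++@++@+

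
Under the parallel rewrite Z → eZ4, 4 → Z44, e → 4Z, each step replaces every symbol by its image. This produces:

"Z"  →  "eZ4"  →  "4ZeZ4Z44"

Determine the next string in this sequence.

Apply φ to 4ZeZ4Z44 symbol by symbol: 4→Z44, Z→eZ4, e→4Z, Z→eZ4, 4→Z44, Z→eZ4, 4→Z44, 4→Z44; joined: Z44 eZ4 4Z eZ4 Z44 eZ4 Z44 Z44.

Z44eZ44ZeZ4Z44eZ4Z44Z44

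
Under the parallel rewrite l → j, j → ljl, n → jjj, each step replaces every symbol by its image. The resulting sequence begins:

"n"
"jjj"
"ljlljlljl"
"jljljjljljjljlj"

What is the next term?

ljljljljljlljljljljljlljljljljljl

Replace each of the 15 characters of jljljjljljjljlj in place — ljl j ljl j ljl ljl j ljl j ljl ljl j ljl j ljl — and concatenate.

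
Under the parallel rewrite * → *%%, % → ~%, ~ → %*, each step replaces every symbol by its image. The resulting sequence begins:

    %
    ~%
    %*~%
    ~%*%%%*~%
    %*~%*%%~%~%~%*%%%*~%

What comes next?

~%*%%%*~%*%%~%~%%*~%%*~%%*~%*%%~%~%~%*%%%*~%

Replace each of the 20 characters of %*~%*%%~%~%~%*%%%*~% in place — ~% *%% %* ~% *%% ~% ~% %* ~% %* ~% %* ~% *%% ~% ~% ~% *%% %* ~% — and concatenate.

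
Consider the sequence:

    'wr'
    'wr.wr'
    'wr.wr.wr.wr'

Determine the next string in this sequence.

Every step duplicates the string with '.' between the halves.
One more doubling of wr.wr.wr.wr gives the answer.

wr.wr.wr.wr.wr.wr.wr.wr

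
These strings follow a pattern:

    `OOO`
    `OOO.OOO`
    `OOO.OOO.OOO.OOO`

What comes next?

OOO.OOO.OOO.OOO.OOO.OOO.OOO.OOO

Each string is two copies of the previous one joined by '.'.
One more doubling of OOO.OOO.OOO.OOO gives the answer.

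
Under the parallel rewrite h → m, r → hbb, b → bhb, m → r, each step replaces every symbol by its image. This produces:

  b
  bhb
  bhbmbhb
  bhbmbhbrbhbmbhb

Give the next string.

Replace each of the 15 characters of bhbmbhbrbhbmbhb in place — bhb m bhb r bhb m bhb hbb bhb m bhb r bhb m bhb — and concatenate.

bhbmbhbrbhbmbhbhbbbhbmbhbrbhbmbhb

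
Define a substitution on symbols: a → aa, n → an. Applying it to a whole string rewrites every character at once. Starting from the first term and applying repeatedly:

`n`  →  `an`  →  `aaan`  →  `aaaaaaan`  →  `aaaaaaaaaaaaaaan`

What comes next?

aaaaaaaaaaaaaaaaaaaaaaaaaaaaaaan

φ(aaaaaaaaaaaaaaan) expands symbol-by-symbol to aa aa aa aa aa aa aa aa aa aa aa aa aa aa aa an; joining the 16 pieces gives the next term.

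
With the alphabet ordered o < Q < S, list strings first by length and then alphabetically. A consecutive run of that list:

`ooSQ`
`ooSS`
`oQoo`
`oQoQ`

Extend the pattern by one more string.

oQoS

The successor of oQoQ increments the rightmost position that isn't already S and resets every position after it to o.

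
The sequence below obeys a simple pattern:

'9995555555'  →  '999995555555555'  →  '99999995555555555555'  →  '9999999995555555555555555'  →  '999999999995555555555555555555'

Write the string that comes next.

99999999999995555555555555555555555

Reading off run lengths: 9 runs 3, 5, 7, 9, 11; 5 runs 7, 10, 13, 16, 19 — each is linear in n, where the shown terms are n = 2, 3, 4, 5, 6.
Setting n = 7 gives 13, 22 characters in each block.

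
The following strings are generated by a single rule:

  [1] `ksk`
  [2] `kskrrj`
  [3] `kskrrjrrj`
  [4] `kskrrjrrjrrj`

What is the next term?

Every step adds rrj to the end: s(k+1) = s(k)·rrj.
One more step from kskrrjrrjrrj gives the answer.

kskrrjrrjrrjrrj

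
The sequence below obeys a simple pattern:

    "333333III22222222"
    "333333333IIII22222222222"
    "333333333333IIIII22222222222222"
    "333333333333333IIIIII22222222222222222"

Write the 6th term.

333333333333333333333IIIIIIII22222222222222222222222

The n-th term is 3n 3's then n+1 I's then 3n+2 2's, where the shown terms are n = 2, 3, 4, 5.
At n = 7 the blocks have lengths 21, 8, 23.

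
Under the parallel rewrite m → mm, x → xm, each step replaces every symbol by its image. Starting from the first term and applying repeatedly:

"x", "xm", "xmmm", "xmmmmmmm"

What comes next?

Rewriting each symbol of xmmmmmmm: x→xm, m→mm, m→mm, m→mm, m→mm, m→mm, m→mm, m→mm, which concatenates to xm mm mm mm mm mm mm mm.

xmmmmmmmmmmmmmmm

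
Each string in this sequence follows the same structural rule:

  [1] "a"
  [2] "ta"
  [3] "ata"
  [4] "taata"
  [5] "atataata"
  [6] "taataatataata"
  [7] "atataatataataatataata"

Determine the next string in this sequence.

This is a Fibonacci-style word recurrence s(k) = s(k−2)·s(k−1): e.g. a·ta = ata.
Continuing: taataatataata · atataatataataatataata gives term 8.

taataatataataatataatataataatataata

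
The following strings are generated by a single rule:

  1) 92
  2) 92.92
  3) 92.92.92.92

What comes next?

s(k+1) = s(k)·.·s(k) — each term doubles the last with '.' between the halves.
So the next term is two copies of 92.92.92.92 with '.' between the halves.

92.92.92.92.92.92.92.92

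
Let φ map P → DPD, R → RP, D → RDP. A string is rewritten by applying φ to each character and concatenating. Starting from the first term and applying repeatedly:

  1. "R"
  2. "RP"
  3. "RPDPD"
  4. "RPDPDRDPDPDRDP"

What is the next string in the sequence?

φ(RPDPDRDPDPDRDP) expands symbol-by-symbol to RP DPD RDP DPD RDP RP RDP DPD RDP DPD RDP RP RDP DPD; joining the 14 pieces gives the next term.

RPDPDRDPDPDRDPRPRDPDPDRDPDPDRDPRPRDPDPD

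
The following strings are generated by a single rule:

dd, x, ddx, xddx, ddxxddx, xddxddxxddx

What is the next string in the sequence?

ddxxddxxddxddxxddx

From term 3 onward, concatenate the second-to-last term with the last: dd·x = ddx, x·ddx = xddx, …
The next term joins ddxxddx and xddxddxxddx.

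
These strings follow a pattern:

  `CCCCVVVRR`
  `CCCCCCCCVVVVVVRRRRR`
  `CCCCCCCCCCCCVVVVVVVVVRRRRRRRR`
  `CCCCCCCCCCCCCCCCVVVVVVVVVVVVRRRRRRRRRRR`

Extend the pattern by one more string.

Reading off run lengths: C runs 4, 8, 12, 16; V runs 3, 6, 9, 12; R runs 2, 5, 8, 11 — each is linear in n (n = 1, 2, …).
At n = 5 the blocks have lengths 20, 15, 14.

CCCCCCCCCCCCCCCCCCCCVVVVVVVVVVVVVVVRRRRRRRRRRRRRR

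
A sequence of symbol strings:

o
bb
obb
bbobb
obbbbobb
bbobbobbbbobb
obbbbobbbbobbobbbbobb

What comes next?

This is a Fibonacci-style word recurrence s(k) = s(k−2)·s(k−1): e.g. o·bb = obb.
Continuing: bbobbobbbbobb · obbbbobbbbobbobbbbobb gives term 8.

bbobbobbbbobbobbbbobbbbobbobbbbobb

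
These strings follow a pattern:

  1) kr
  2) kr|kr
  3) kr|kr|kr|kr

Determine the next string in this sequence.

kr|kr|kr|kr|kr|kr|kr|kr

Every step duplicates the string with '|' between the halves.
One more doubling of kr|kr|kr|kr gives the answer.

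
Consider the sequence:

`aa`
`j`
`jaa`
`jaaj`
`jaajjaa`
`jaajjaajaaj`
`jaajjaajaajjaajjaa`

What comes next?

This is a Fibonacci-style word recurrence s(k) = s(k−1)·s(k−2): e.g. j·aa = jaa.
The next term joins jaajjaajaajjaajjaa and jaajjaajaaj.

jaajjaajaajjaajjaajaajjaajaaj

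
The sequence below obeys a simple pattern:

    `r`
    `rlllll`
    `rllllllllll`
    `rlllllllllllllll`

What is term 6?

The strings grow by a fixed suffix lllll each time.
From rlllllllllllllll, 2 further steps: rlllllllllllllll → rllllllllllllllllllll → (answer).

rlllllllllllllllllllllllll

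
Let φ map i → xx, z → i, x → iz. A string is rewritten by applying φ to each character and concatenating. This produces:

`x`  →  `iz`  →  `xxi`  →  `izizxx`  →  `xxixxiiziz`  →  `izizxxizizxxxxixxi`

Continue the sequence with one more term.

xxixxiizizxxixxiizizizizxxizizxx

φ(izizxxizizxxxxixxi) expands symbol-by-symbol to xx i xx i iz iz xx i xx i iz iz iz iz xx iz iz xx; joining the 18 pieces gives the next term.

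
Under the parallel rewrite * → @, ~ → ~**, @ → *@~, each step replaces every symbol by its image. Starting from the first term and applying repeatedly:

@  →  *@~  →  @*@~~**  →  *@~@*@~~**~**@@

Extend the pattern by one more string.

@*@~~***@~@*@~~**~**@@~**@@*@~*@~

Applying the rule to each of the 15 symbols of *@~@*@~~**~**@@ gives the pieces @ *@~ ~** *@~ @ *@~ ~** ~** @ @ ~** @ @ *@~ *@~, which concatenate to the answer.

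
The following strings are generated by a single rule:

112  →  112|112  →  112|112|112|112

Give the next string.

112|112|112|112|112|112|112|112

Every step duplicates the string with '|' between the halves.
So the next term is two copies of 112|112|112|112 with '|' between the halves.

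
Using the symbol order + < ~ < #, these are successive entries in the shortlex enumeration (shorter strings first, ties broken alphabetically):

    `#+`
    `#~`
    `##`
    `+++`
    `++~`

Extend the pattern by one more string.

++#

The successor of ++~ increments the rightmost position that isn't already # and resets every position after it to +.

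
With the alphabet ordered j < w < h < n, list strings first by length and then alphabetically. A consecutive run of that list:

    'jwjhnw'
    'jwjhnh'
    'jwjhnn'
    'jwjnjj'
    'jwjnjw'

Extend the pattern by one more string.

Treat jwjnjw as a base-4 numeral over the given alphabet and add one, carrying through any trailing n's.

jwjnjh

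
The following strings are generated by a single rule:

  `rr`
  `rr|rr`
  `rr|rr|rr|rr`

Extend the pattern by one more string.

s(k+1) = s(k)·|·s(k) — each term doubles the last with '|' between the halves.
Doubling rr|rr|rr|rr with '|' between the halves:

rr|rr|rr|rr|rr|rr|rr|rr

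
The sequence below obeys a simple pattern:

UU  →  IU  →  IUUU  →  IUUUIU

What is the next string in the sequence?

IUUUIUIUUU

From term 3 onward, concatenate the last term with the second-to-last: IU·UU = IUUU, IUUU·IU = IUUUIU, …
Continuing: IUUUIU · IUUU gives term 5.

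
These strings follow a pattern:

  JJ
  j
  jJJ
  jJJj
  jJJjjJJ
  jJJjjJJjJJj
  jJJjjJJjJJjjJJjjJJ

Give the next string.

jJJjjJJjJJjjJJjjJJjJJjjJJjJJj

This is a Fibonacci-style word recurrence s(k) = s(k−1)·s(k−2): e.g. j·JJ = jJJ.
Continuing: jJJjjJJjJJjjJJjjJJ · jJJjjJJjJJj gives term 8.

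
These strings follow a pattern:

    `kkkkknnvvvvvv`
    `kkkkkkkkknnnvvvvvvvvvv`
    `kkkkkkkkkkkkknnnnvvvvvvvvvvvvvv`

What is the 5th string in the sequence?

kkkkkkkkkkkkkkkkkkkkknnnnnnvvvvvvvvvvvvvvvvvvvvvv

Reading off run lengths: k runs 5, 9, 13; n runs 2, 3, 4; v runs 6, 10, 14 — each is linear in n (n = 1, 2, …).
For term 5, n = 5, so the run lengths are 21, 6, 22.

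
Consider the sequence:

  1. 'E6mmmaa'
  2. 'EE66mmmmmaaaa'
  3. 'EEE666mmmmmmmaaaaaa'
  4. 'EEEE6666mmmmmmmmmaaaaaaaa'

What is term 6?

EEEEEE666666mmmmmmmmmmmmmaaaaaaaaaaaa

Term n consists of n E's, followed by n 6's, followed by 2n+1 m's, followed by 2n a's (n = 1, 2, …).
At n = 6 the blocks have lengths 6, 6, 13, 12.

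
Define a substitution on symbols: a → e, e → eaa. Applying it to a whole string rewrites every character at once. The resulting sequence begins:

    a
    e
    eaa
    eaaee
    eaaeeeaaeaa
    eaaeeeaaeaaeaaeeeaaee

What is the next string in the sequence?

φ(eaaeeeaaeaaeaaeeeaaee) expands symbol-by-symbol to eaa e e eaa eaa eaa e e eaa e e eaa e e eaa eaa eaa e e eaa eaa; joining the 21 pieces gives the next term.

eaaeeeaaeaaeaaeeeaaeeeaaeeeaaeaaeaaeeeaaeaa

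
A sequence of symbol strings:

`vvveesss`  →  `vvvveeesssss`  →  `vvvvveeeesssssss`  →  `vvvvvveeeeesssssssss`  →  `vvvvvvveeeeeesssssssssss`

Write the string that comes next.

vvvvvvvveeeeeeesssssssssssss

The n-th term is n+1 v's then n e's then 2n-1 s's, where the shown terms are n = 2, 3, 4, 5, 6.
At n = 7 the blocks have lengths 8, 7, 13.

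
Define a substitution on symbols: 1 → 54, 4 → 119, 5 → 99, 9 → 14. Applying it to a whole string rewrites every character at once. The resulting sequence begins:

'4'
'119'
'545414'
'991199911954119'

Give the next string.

1414545414141454541499119545414

φ(991199911954119) expands symbol-by-symbol to 14 14 54 54 14 14 14 54 54 14 99 119 54 54 14; joining the 15 pieces gives the next term.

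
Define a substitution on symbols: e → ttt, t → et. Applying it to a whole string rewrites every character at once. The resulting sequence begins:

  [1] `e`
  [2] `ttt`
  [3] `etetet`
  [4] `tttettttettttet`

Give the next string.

Applying the rule to each of the 15 symbols of tttettttettttet gives the pieces et et et ttt et et et et ttt et et et et ttt et, which concatenate to the answer.

etetettttetetetettttetetetettttet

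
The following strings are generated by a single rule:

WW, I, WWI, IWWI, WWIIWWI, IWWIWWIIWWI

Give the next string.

WWIIWWIIWWIWWIIWWI

Each term (from the third on) is the two preceding terms concatenated in order: term 3 = WW·I = WWI.
Continuing: WWIIWWI · IWWIWWIIWWI gives term 7.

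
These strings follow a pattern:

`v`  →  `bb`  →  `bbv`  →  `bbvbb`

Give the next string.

bbvbbbbv

From term 3 onward, concatenate the last term with the second-to-last: bb·v = bbv, bbv·bb = bbvbb, …
Continuing: bbvbb · bbv gives term 5.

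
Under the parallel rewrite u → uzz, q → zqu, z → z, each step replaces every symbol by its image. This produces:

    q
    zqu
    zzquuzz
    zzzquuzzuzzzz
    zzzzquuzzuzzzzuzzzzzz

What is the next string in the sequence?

Replace each of the 21 characters of zzzzquuzzuzzzzuzzzzzz in place — z z z z zqu uzz uzz z z uzz z z z z uzz z z z z z z — and concatenate.

zzzzzquuzzuzzzzuzzzzzzuzzzzzzzz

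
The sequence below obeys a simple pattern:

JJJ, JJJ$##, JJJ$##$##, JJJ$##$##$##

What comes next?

Each term is the previous one with $## appended.
Applying this once more to JJJ$##$##$##:

JJJ$##$##$##$##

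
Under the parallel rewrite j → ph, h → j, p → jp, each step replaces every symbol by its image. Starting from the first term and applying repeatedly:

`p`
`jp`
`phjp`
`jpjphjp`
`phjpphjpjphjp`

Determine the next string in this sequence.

jpjphjpjpjphjpphjpjphjp

Applying the rule to each of the 13 symbols of phjpphjpjphjp gives the pieces jp j ph jp jp j ph jp ph jp j ph jp, which concatenate to the answer.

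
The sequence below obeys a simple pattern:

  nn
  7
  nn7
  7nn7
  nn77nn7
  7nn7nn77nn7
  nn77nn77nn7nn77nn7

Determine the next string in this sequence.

From term 3 onward, concatenate the second-to-last term with the last: nn·7 = nn7, 7·nn7 = 7nn7, …
Continuing: 7nn7nn77nn7 · nn77nn77nn7nn77nn7 gives term 8.

7nn7nn77nn7nn77nn77nn7nn77nn7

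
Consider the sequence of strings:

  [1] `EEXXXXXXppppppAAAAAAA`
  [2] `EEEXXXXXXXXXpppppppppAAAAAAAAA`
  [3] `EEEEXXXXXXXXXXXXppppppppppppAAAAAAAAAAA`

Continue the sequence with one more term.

Reading off run lengths: E runs 2, 3, 4; X runs 6, 9, 12; p runs 6, 9, 12; A runs 7, 9, 11 — each is linear in n, where the shown terms are n = 2, 3, 4.
Setting n = 5 gives 5, 15, 15, 13 characters in each block.

EEEEEXXXXXXXXXXXXXXXpppppppppppppppAAAAAAAAAAAAA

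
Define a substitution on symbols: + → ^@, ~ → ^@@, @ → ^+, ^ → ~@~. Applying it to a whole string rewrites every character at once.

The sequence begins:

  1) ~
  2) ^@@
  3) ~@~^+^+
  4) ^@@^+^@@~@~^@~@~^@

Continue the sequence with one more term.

~@~^+^+~@~^@~@~^+^+^@@^+^@@~@~^+^@@^+^@@~@~^+

Replace each of the 18 characters of ^@@^+^@@~@~^@~@~^@ in place — ~@~ ^+ ^+ ~@~ ^@ ~@~ ^+ ^+ ^@@ ^+ ^@@ ~@~ ^+ ^@@ ^+ ^@@ ~@~ ^+ — and concatenate.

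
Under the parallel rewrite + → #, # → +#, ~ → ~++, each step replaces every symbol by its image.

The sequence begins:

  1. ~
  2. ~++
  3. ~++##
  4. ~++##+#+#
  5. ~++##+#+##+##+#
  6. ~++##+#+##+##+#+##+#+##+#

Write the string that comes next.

Rewriting the 25 symbols of ~++##+#+##+##+#+##+#+##+# one by one yields ~++ # # +# +# # +# # +# +# # +# +# # +# # +# +# # +# # +# +# # +#; concatenated:

~++##+#+##+##+#+##+#+##+##+#+##+##+#+##+#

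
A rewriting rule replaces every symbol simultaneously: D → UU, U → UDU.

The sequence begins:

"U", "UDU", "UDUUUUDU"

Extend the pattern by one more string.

Expanding UDUUUUDU: U→UDU, D→UU, U→UDU, U→UDU, U→UDU, U→UDU, D→UU, U→UDU. Concatenated: UDU UU UDU UDU UDU UDU UU UDU.

UDUUUUDUUDUUDUUDUUUUDU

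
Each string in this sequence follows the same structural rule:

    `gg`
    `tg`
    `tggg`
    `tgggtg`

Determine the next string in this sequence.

From term 3 onward, concatenate the last term with the second-to-last: tg·gg = tggg, tggg·tg = tgggtg, …
Continuing: tgggtg · tggg gives term 5.

tgggtgtggg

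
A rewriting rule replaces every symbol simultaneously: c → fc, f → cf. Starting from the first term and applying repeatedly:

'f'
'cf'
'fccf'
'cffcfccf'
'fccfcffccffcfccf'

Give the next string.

Applying the rule to each of the 16 symbols of fccfcffccffcfccf gives the pieces cf fc fc cf fc cf cf fc fc cf cf fc cf fc fc cf, which concatenate to the answer.

cffcfccffccfcffcfccfcffccffcfccf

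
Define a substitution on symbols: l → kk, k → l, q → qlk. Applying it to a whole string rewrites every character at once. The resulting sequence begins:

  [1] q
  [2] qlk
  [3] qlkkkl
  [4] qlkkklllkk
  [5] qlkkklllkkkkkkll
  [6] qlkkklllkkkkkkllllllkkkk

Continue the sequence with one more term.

Rewriting the 24 symbols of qlkkklllkkkkkkllllllkkkk one by one yields qlk kk l l l kk kk kk l l l l l l kk kk kk kk kk kk l l l l; concatenated:

qlkkklllkkkkkkllllllkkkkkkkkkkkkllll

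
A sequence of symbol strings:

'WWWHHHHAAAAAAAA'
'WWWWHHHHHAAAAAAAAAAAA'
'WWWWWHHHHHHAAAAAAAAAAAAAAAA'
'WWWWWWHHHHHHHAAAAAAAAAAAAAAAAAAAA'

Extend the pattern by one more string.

Term n consists of n+1 W's, followed by n+2 H's, followed by 4n A's, where the shown terms are n = 2, 3, 4, 5.
Setting n = 6 gives 7, 8, 24 characters in each block.

WWWWWWWHHHHHHHHAAAAAAAAAAAAAAAAAAAAAAAA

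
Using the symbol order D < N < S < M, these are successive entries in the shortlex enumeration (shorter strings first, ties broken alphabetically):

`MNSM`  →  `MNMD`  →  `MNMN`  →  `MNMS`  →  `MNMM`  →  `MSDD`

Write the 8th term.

Continuing the enumeration 2 steps past MSDD: MSDD → MSDN → (answer).

MSDS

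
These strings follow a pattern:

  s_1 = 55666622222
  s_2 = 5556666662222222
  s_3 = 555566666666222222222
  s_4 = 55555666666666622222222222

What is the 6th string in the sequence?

555555566666666666666222222222222222

Each string has the form 5^{n} 6^{2n} 2^{2n+1}, where the shown terms are n = 2, 3, 4, 5.
Setting n = 7 gives 7, 14, 15 characters in each block.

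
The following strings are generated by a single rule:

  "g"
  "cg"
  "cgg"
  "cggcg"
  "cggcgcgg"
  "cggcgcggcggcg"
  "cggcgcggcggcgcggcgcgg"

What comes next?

cggcgcggcggcgcggcgcggcggcgcggcggcg

This is a Fibonacci-style word recurrence s(k) = s(k−1)·s(k−2): e.g. cg·g = cgg.
So term 8 is cggcgcggcggcgcggcgcgg·cggcgcggcggcg.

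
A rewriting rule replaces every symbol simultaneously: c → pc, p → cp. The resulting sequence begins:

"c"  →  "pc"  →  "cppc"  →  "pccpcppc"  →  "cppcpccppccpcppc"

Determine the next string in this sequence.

pccpcppccppcpccpcppcpccppccpcppc

Replace each of the 16 characters of cppcpccppccpcppc in place — pc cp cp pc cp pc pc cp cp pc pc cp pc cp cp pc — and concatenate.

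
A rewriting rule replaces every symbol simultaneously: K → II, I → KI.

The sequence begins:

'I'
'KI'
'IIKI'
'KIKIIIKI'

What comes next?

Expanding KIKIIIKI: K→II, I→KI, K→II, I→KI, I→KI, I→KI, K→II, I→KI. Concatenated: II KI II KI KI KI II KI.

IIKIIIKIKIKIIIKI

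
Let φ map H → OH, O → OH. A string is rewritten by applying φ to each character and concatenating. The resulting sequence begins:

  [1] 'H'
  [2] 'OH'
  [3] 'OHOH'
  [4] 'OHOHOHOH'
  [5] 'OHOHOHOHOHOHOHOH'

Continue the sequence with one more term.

Rewriting the 16 symbols of OHOHOHOHOHOHOHOH one by one yields OH OH OH OH OH OH OH OH OH OH OH OH OH OH OH OH; concatenated:

OHOHOHOHOHOHOHOHOHOHOHOHOHOHOHOH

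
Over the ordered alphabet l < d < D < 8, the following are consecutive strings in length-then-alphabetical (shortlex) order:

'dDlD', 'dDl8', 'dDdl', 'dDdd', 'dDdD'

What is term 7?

dDDl

Advancing 2 positions from dDdD through dDdD → dDd8 reaches term 7.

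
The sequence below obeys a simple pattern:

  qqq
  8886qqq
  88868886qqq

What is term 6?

The strings grow by a fixed prefix 8886 each time.
From 88868886qqq, 3 further steps: 88868886qqq → 888688868886qqq → 8886888688868886qqq → (answer).

88868886888688868886qqq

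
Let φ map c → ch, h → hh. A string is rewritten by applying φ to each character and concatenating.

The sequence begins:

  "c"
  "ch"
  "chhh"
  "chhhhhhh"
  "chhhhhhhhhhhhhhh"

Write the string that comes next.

chhhhhhhhhhhhhhhhhhhhhhhhhhhhhhh

Replace each of the 16 characters of chhhhhhhhhhhhhhh in place — ch hh hh hh hh hh hh hh hh hh hh hh hh hh hh hh — and concatenate.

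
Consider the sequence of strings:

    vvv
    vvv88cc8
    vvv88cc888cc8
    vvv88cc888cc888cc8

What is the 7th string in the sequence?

vvv88cc888cc888cc888cc888cc888cc8

The strings grow by a fixed suffix 88cc8 each time.
From vvv88cc888cc888cc8, 3 further steps: vvv88cc888cc888cc8 → vvv88cc888cc888cc888cc8 → vvv88cc888cc888cc888cc888cc8 → (answer).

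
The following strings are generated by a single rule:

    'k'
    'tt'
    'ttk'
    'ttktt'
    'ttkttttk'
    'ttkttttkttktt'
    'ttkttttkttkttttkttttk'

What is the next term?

From term 3 onward, concatenate the last term with the second-to-last: tt·k = ttk, ttk·tt = ttktt, …
So term 8 is ttkttttkttkttttkttttk·ttkttttkttktt.

ttkttttkttkttttkttttkttkttttkttktt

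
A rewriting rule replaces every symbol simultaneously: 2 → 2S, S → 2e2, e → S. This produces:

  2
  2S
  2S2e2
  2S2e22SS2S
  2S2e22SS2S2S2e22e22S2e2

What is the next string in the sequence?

Replace each of the 23 characters of 2S2e22SS2S2S2e22e22S2e2 in place — 2S 2e2 2S S 2S 2S 2e2 2e2 2S 2e2 2S 2e2 2S S 2S 2S S 2S 2S 2e2 2S S 2S — and concatenate.

2S2e22SS2S2S2e22e22S2e22S2e22SS2S2SS2S2S2e22SS2S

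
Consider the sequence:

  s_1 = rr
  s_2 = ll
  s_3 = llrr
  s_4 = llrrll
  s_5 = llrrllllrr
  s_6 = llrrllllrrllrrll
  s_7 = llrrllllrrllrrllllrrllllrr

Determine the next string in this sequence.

This is a Fibonacci-style word recurrence s(k) = s(k−1)·s(k−2): e.g. ll·rr = llrr.
So term 8 is llrrllllrrllrrllllrrllllrr·llrrllllrrllrrll.

llrrllllrrllrrllllrrllllrrllrrllllrrllrrll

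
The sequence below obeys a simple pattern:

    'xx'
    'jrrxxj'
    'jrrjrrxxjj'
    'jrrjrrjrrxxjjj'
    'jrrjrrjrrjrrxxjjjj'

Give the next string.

jrrjrrjrrjrrjrrxxjjjjj

Each term wraps the previous one in jrr on the left and j on the right.
One more step from jrrjrrjrrjrrxxjjjj gives the answer.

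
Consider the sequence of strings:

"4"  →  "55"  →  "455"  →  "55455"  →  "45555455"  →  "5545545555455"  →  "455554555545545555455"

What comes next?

5545545555455455554555545545555455

This is a Fibonacci-style word recurrence s(k) = s(k−2)·s(k−1): e.g. 4·55 = 455.
Continuing: 5545545555455 · 455554555545545555455 gives term 8.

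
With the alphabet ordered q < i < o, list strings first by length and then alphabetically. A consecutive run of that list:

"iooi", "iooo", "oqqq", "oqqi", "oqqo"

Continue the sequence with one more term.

oqiq

Treat oqqo as a base-3 numeral over the given alphabet and add one, carrying through any trailing o's.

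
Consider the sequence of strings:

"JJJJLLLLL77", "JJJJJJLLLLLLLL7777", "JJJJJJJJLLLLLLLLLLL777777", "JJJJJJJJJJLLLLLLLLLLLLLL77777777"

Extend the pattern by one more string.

JJJJJJJJJJJJLLLLLLLLLLLLLLLLL7777777777

Reading off run lengths: J runs 4, 6, 8, 10; L runs 5, 8, 11, 14; 7 runs 2, 4, 6, 8 — each is linear in n, where the shown terms are n = 2, 3, 4, 5.
At n = 6 the blocks have lengths 12, 17, 10.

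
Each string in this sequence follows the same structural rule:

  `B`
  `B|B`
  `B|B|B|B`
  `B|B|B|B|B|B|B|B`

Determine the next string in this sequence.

s(k+1) = s(k)·|·s(k) — each term doubles the last with '|' between the halves.
Doubling B|B|B|B|B|B|B|B with '|' between the halves:

B|B|B|B|B|B|B|B|B|B|B|B|B|B|B|B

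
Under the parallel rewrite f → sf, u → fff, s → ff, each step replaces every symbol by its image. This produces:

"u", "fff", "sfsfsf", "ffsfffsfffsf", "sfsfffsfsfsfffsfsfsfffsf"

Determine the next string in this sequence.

ffsfffsfsfsfffsfffsfffsfsfsfffsfffsfffsfsfsfffsf

Applying the rule to each of the 24 symbols of sfsfffsfsfsfffsfsfsfffsf gives the pieces ff sf ff sf sf sf ff sf ff sf ff sf sf sf ff sf ff sf ff sf sf sf ff sf, which concatenate to the answer.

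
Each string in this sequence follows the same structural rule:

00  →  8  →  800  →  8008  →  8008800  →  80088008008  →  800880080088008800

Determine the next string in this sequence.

80088008008800880080088008008

This is a Fibonacci-style word recurrence s(k) = s(k−1)·s(k−2): e.g. 8·00 = 800.
The next term joins 800880080088008800 and 80088008008.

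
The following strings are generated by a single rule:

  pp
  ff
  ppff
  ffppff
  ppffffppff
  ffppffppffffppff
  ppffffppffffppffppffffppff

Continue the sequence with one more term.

ffppffppffffppffppffffppffffppffppffffppff

From term 3 onward, concatenate the second-to-last term with the last: pp·ff = ppff, ff·ppff = ffppff, …
The next term joins ffppffppffffppff and ppffffppffffppffppffffppff.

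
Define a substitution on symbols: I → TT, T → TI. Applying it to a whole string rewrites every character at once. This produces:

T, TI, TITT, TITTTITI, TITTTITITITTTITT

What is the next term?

TITTTITITITTTITTTITTTITITITTTITI

Applying the rule to each of the 16 symbols of TITTTITITITTTITT gives the pieces TI TT TI TI TI TT TI TT TI TT TI TI TI TT TI TI, which concatenate to the answer.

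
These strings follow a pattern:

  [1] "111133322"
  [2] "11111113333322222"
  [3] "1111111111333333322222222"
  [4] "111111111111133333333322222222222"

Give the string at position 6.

1111111111111111111333333333333322222222222222222

Reading off run lengths: 1 runs 4, 7, 10, 13; 3 runs 3, 5, 7, 9; 2 runs 2, 5, 8, 11 — each is linear in n (n = 1, 2, …).
Setting n = 6 gives 19, 13, 17 characters in each block.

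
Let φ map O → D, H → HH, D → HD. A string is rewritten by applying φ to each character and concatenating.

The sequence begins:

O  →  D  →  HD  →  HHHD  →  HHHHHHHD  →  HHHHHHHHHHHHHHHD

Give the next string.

Rewriting the 16 symbols of HHHHHHHHHHHHHHHD one by one yields HH HH HH HH HH HH HH HH HH HH HH HH HH HH HH HD; concatenated:

HHHHHHHHHHHHHHHHHHHHHHHHHHHHHHHD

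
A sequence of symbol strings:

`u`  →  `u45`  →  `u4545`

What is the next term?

Every step adds 45 to the end: s(k+1) = s(k)·45.
So the next term is u4545·45.

u454545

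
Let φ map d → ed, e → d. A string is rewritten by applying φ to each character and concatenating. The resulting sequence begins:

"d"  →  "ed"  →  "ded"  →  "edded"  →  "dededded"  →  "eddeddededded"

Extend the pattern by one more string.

Replace each of the 13 characters of eddeddededded in place — d ed ed d ed ed d ed d ed ed d ed — and concatenate.

dededdededdeddededded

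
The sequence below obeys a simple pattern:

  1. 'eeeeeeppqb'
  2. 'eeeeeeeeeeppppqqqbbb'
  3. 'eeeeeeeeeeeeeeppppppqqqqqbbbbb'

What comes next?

eeeeeeeeeeeeeeeeeeppppppppqqqqqqqbbbbbbb

Each string has the form e^{4n+2} p^{2n} q^{2n-1} b^{2n-1} (n = 1, 2, …).
Setting n = 4 gives 18, 8, 7, 7 characters in each block.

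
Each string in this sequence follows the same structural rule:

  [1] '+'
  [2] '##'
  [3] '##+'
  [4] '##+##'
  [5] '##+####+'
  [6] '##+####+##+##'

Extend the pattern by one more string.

##+####+##+####+####+

From term 3 onward, concatenate the last term with the second-to-last: ##·+ = ##+, ##+·## = ##+##, …
The next term joins ##+####+##+## and ##+####+.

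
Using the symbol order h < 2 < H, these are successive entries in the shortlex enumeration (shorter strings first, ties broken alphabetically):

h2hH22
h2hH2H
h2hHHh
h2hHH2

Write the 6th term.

Continuing the enumeration 2 steps past h2hHH2: h2hHH2 → h2hHHH → (answer).

h22hhh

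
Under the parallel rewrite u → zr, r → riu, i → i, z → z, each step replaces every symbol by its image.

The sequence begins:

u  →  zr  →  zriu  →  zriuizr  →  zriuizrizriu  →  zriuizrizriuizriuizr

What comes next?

zriuizrizriuizriuizrizriuizrizriu

Replace each of the 20 characters of zriuizrizriuizriuizr in place — z riu i zr i z riu i z riu i zr i z riu i zr i z riu — and concatenate.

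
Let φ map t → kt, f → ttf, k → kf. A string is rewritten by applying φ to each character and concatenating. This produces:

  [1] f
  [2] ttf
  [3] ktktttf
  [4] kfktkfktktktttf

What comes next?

Rewriting the 15 symbols of kfktkfktktktttf one by one yields kf ttf kf kt kf ttf kf kt kf kt kf kt kt kt ttf; concatenated:

kfttfkfktkfttfkfktkfktkfktktktttf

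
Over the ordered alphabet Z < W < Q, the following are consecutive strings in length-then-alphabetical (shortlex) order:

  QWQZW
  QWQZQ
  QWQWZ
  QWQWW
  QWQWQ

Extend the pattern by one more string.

QWQQZ

Find the rightmost character of QWQWQ below Q, bump it to the next letter, and reset everything to its right to Z.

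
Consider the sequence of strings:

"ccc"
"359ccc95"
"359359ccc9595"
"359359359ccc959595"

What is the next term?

Each term wraps the previous one in 359 on the left and 95 on the right.
Applying this once more to 359359359ccc959595:

359359359359ccc95959595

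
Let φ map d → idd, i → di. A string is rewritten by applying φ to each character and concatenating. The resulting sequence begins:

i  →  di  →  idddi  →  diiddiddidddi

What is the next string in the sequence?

φ(diiddiddidddi) expands symbol-by-symbol to idd di di idd idd di idd idd di idd idd idd di; joining the 13 pieces gives the next term.

idddidiiddidddiiddidddiiddiddidddi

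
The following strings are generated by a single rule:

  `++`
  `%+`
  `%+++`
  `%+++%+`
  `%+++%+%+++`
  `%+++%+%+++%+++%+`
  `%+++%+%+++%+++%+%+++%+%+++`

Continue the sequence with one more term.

From term 3 onward, concatenate the last term with the second-to-last: %+·++ = %+++, %+++·%+ = %+++%+, …
The next term joins %+++%+%+++%+++%+%+++%+%+++ and %+++%+%+++%+++%+.

%+++%+%+++%+++%+%+++%+%+++%+++%+%+++%+++%+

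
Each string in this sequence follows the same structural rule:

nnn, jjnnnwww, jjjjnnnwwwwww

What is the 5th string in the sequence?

Each term wraps the previous one in jj on the left and www on the right.
From jjjjnnnwwwwww, 2 further steps: jjjjnnnwwwwww → jjjjjjnnnwwwwwwwww → (answer).

jjjjjjjjnnnwwwwwwwwwwww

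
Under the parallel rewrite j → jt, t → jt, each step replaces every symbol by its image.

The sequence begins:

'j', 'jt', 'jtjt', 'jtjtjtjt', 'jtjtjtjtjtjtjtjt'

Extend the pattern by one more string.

Rewriting the 16 symbols of jtjtjtjtjtjtjtjt one by one yields jt jt jt jt jt jt jt jt jt jt jt jt jt jt jt jt; concatenated:

jtjtjtjtjtjtjtjtjtjtjtjtjtjtjtjt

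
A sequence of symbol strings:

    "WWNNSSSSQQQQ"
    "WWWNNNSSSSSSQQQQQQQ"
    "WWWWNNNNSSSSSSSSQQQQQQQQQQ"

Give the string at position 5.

The n-th term is n+1 W's then n+1 N's then 2n+2 S's then 3n+1 Q's (n = 1, 2, …).
For term 5, n = 5, so the run lengths are 6, 6, 12, 16.

WWWWWWNNNNNNSSSSSSSSSSSSQQQQQQQQQQQQQQQQ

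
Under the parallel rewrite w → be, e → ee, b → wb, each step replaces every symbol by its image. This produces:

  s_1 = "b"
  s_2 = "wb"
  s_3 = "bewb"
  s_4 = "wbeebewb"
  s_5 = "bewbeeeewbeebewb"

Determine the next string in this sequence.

φ(bewbeeeewbeebewb) expands symbol-by-symbol to wb ee be wb ee ee ee ee be wb ee ee wb ee be wb; joining the 16 pieces gives the next term.

wbeebewbeeeeeeeebewbeeeewbeebewb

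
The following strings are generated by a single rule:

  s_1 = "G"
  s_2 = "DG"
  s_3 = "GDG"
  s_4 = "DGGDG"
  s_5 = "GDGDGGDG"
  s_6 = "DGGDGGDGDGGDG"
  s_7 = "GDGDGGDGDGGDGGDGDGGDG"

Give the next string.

DGGDGGDGDGGDGGDGDGGDGDGGDGGDGDGGDG

Each term (from the third on) is the two preceding terms concatenated in order: term 3 = G·DG = GDG.
The next term joins DGGDGGDGDGGDG and GDGDGGDGDGGDGGDGDGGDG.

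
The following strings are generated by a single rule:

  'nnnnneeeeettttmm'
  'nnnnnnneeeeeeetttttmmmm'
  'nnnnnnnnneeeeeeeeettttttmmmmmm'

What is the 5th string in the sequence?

Each string has the form n^{2n+1} e^{2n+1} t^{n+2} m^{2n-2}, where the shown terms are n = 2, 3, 4.
At n = 6 the blocks have lengths 13, 13, 8, 10.

nnnnnnnnnnnnneeeeeeeeeeeeettttttttmmmmmmmmmm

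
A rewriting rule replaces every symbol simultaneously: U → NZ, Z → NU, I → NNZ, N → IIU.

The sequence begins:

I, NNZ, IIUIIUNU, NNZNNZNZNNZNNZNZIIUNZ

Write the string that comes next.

Replace each of the 21 characters of NNZNNZNZNNZNNZNZIIUNZ in place — IIU IIU NU IIU IIU NU IIU NU IIU IIU NU IIU IIU NU IIU NU NNZ NNZ NZ IIU NU — and concatenate.

IIUIIUNUIIUIIUNUIIUNUIIUIIUNUIIUIIUNUIIUNUNNZNNZNZIIUNU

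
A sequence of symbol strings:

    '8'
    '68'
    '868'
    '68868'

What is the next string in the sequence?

Each term (from the third on) is the two preceding terms concatenated in order: term 3 = 8·68 = 868.
Continuing: 868 · 68868 gives term 5.

86868868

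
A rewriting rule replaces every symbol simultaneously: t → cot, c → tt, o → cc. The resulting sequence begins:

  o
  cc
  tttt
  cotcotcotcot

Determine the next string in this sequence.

Expanding cotcotcotcot: c→tt, o→cc, t→cot, c→tt, o→cc, t→cot, c→tt, o→cc, t→cot, c→tt, o→cc, t→cot. Concatenated: tt cc cot tt cc cot tt cc cot tt cc cot.

ttcccotttcccotttcccotttcccot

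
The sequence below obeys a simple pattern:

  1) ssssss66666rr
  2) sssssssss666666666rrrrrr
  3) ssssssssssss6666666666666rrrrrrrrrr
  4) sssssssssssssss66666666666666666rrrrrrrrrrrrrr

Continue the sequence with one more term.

ssssssssssssssssss666666666666666666666rrrrrrrrrrrrrrrrrr

The n-th term is 3n+3 s's then 4n+1 6's then 4n-2 r's (n = 1, 2, …).
For the next term, n = 5, so the run lengths are 18, 21, 18.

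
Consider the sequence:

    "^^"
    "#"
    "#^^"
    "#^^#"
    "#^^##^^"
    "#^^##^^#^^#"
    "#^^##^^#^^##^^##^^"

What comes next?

#^^##^^#^^##^^##^^#^^##^^#^^#

From term 3 onward, concatenate the last term with the second-to-last: #·^^ = #^^, #^^·# = #^^#, …
The next term joins #^^##^^#^^##^^##^^ and #^^##^^#^^#.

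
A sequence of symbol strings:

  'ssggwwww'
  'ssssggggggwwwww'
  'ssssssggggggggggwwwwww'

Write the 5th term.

ssssssssssggggggggggggggggggwwwwwwww

Each string has the form s^{2n} g^{4n-2} w^{n+3} (n = 1, 2, …).
Setting n = 5 gives 10, 18, 8 characters in each block.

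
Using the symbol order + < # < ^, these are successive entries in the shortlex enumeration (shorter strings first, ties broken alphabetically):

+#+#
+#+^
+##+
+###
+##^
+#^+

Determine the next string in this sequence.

+#^#

Find the rightmost character of +#^+ below ^, bump it to the next letter, and reset everything to its right to +.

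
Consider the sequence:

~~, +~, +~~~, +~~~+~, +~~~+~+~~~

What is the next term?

+~~~+~+~~~+~~~+~

This is a Fibonacci-style word recurrence s(k) = s(k−1)·s(k−2): e.g. +~·~~ = +~~~.
Continuing: +~~~+~+~~~ · +~~~+~ gives term 6.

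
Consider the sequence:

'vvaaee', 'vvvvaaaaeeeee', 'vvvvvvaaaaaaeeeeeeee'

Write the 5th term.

vvvvvvvvvvaaaaaaaaaaeeeeeeeeeeeeee

Reading off run lengths: v runs 2, 4, 6; a runs 2, 4, 6; e runs 2, 5, 8 — each is linear in n (n = 1, 2, …).
Setting n = 5 gives 10, 10, 14 characters in each block.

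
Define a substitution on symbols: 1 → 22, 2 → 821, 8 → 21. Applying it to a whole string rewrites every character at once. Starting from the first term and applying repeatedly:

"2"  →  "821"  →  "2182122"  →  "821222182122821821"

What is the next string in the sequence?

Rewriting the 18 symbols of 821222182122821821 one by one yields 21 821 22 821 821 821 22 21 821 22 821 821 21 821 22 21 821 22; concatenated:

218212282182182122218212282182121821222182122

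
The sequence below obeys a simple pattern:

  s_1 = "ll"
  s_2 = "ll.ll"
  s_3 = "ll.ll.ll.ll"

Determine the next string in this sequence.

Each string is two copies of the previous one joined by '.'.
So the next term is two copies of ll.ll.ll.ll with '.' between the halves.

ll.ll.ll.ll.ll.ll.ll.ll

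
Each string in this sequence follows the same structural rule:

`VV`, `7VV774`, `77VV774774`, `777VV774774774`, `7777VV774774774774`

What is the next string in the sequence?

Every step adds 7 to the front and 774 to the end of the previous string.
One more step from 7777VV774774774774 gives the answer.

77777VV774774774774774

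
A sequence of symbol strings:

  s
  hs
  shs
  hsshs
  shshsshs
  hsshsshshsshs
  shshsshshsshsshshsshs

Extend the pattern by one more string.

From term 3 onward, concatenate the second-to-last term with the last: s·hs = shs, hs·shs = hsshs, …
So term 8 is hsshsshshsshs·shshsshshsshsshshsshs.

hsshsshshsshsshshsshshsshsshshsshs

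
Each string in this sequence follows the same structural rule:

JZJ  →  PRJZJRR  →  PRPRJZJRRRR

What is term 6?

Every step adds PR to the front and RR to the end of the previous string.
From PRPRJZJRRRR, 3 further steps: PRPRJZJRRRR → PRPRPRJZJRRRRRR → PRPRPRPRJZJRRRRRRRR → (answer).

PRPRPRPRPRJZJRRRRRRRRRR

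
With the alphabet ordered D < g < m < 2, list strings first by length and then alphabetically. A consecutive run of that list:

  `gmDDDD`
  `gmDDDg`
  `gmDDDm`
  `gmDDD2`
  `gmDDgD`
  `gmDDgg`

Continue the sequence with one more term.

gmDDgm

The successor of gmDDgg increments the rightmost position that isn't already 2 and resets every position after it to D.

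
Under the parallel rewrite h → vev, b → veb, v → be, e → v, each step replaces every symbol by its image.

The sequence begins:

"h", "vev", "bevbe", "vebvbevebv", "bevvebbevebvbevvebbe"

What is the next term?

vebvbebevvebvebvbevvebbevebvbebevvebvebv

Replace each of the 20 characters of bevvebbevebvbevvebbe in place — veb v be be v veb veb v be v veb be veb v be be v veb veb v — and concatenate.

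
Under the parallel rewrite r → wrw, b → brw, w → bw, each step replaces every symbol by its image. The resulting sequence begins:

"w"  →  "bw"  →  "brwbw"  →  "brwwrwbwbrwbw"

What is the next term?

Replace each of the 13 characters of brwwrwbwbrwbw in place — brw wrw bw bw wrw bw brw bw brw wrw bw brw bw — and concatenate.

brwwrwbwbwwrwbwbrwbwbrwwrwbwbrwbw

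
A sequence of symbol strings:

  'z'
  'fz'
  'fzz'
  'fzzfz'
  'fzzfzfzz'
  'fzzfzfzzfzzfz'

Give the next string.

fzzfzfzzfzzfzfzzfzfzz

Each term (from the third on) is the previous term followed by the one before it: term 3 = fz·z = fzz.
So term 7 is fzzfzfzzfzzfz·fzzfzfzz.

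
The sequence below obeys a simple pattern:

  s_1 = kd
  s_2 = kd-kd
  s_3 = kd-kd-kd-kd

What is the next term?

Every step duplicates the string with '-' between the halves.
One more doubling of kd-kd-kd-kd gives the answer.

kd-kd-kd-kd-kd-kd-kd-kd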